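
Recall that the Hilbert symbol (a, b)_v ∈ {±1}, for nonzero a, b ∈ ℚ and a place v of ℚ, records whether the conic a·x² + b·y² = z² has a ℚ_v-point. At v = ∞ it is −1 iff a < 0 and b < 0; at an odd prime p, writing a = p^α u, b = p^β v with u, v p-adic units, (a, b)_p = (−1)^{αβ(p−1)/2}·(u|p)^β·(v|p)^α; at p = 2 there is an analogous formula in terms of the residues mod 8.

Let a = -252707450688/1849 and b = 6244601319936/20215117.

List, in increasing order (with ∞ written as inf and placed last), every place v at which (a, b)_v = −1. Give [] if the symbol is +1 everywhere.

[2, 11]

(a, b) ≡ (-77, 5642) mod (ℚ^×)²; places V = {2, 3, 7, 11, 13, 17, 29, 31, 43, ∞}.
(a,b)_7: α=3, u≡3; β=5, v≡4 (mod 7); (3|7)=-1, (4|7)=+1; sign (−1)^1·-1^5·+1^3 = +1.
(a,b)_31: α=2, u≡16; β=1, v≡17 (mod 31); (16|31)=+1, (17|31)=-1; sign (−1)^0·+1^1·-1^2 = +1.
(a,b)_3: α=2, u≡1; β=4, v≡2 (mod 3); (1|3)=+1, (2|3)=-1; sign (−1)^0·+1^4·-1^2 = +1.
(a,b)_29: α=0, u≡3; β=-2, v≡16 (mod 29); (3|29)=-1, (16|29)=+1; sign (−1)^0·-1^-2·+1^0 = +1.
(a,b)_43: α=-2, u≡6; β=-2, v≡24 (mod 43); (6|43)=+1, (24|43)=+1; sign (−1)^0·+1^-2·+1^-2 = +1.
(a,b)_13: α=0, u≡3; β=-1, v≡5 (mod 13); (3|13)=+1, (5|13)=-1; sign (−1)^0·+1^-1·-1^0 = +1.
(a,b)_∞: sgn(-77)=−, sgn(5642)=+, so +1.
(a,b)_11: α=3, u≡1; β=0, v≡10 (mod 11); (1|11)=+1, (10|11)=-1; sign (−1)^0·+1^0·-1^3 = -1.
(a,b)_2: α=6, β=9; u≡3, v≡5 (mod 8); ε(u)ε(v)=1·0, αω(v)=6·1, βω(u)=9·1; sum ≡ 1  ⇒  -1.
(a,b)_17: α=0, u≡9; β=2, v≡1 (mod 17); (9|17)=+1, (1|17)=+1; sign (−1)^0·+1^2·+1^0 = +1.
Ram(-77, 5642) = {2, 11}; no ℚ_2-point on the conic.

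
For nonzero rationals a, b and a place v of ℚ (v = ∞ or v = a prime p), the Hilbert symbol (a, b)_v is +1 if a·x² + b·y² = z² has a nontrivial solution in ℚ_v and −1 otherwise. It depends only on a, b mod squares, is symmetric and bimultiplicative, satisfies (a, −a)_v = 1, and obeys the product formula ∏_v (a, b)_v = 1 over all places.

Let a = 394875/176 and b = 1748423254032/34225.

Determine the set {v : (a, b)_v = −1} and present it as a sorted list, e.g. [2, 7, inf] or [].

[3, 5, 7, 13]

Mod squares: a ≡ 2145, b ≡ 273. Check v ∈ {∞, 2, 3, 5, 7, 11, 13, 19, 37}.
v=2: v_2(a)=-4, v_2(b)=4; units ≡ 1, 1 (mod 8); ε·ε+αω+βω = 0·0+-4·0+4·0 ≡ 0  ⇒  (a,b)_2 = +1.
v=7: a=7^0·(≡5), b=7^1·(≡4) mod 7; (5|7)=-1, (4|7)=+1; (−1)^{0·1·3}·(-1)^1·(+1)^0 = -1.
v=19: a=19^0·(≡11), b=19^2·(≡4) mod 19; (11|19)=+1, (4|19)=+1; (−1)^{0·2·9}·(+1)^2·(+1)^0 = +1.
v=3: a=3^5·(≡1), b=3^9·(≡1) mod 3; (1|3)=+1, (1|3)=+1; (−1)^{5·9·1}·(+1)^9·(+1)^5 = -1.
v=5: a=5^3·(≡4), b=5^-2·(≡3) mod 5; (4|5)=+1, (3|5)=-1; (−1)^{3·-2·2}·(+1)^-2·(-1)^3 = -1.
v=13: a=13^1·(≡1), b=13^3·(≡6) mod 13; (1|13)=+1, (6|13)=-1; (−1)^{1·3·6}·(+1)^3·(-1)^1 = -1.
v=11: a=11^-1·(≡6), b=11^0·(≡1) mod 11; (6|11)=-1, (1|11)=+1; (−1)^{-1·0·5}·(-1)^0·(+1)^-1 = +1.
v=37: a=37^0·(≡7), b=37^-2·(≡8) mod 37; (7|37)=+1, (8|37)=-1; (−1)^{0·-2·18}·(+1)^-2·(-1)^0 = +1.
v=∞: 2145 > 0 and 273 > 0  ⇒  (a,b)_∞ = +1.
|Ram(2145, 273)| = 4, even; anisotropic at {3, 5, 7, 13}.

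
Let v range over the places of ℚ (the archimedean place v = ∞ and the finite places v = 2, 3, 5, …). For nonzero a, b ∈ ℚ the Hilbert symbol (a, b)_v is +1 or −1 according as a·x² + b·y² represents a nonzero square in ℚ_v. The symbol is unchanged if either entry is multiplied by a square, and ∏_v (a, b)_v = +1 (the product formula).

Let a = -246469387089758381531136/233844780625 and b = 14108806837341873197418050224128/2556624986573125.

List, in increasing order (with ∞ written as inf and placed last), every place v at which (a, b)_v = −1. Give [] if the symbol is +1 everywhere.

Mod squares: a ≡ -7854, b ≡ 221. Check v ∈ {∞, 2, 3, 5, 7, 11, 13, 17, 19, 23, 29, 37}.
v=37: a=37^2·(≡11), b=37^2·(≡25) mod 37; (11|37)=+1, (25|37)=+1; (−1)^{2·2·18}·(+1)^2·(+1)^2 = +1.
v=23: a=23^-2·(≡2), b=23^-2·(≡10) mod 23; (2|23)=+1, (10|23)=-1; (−1)^{-2·-2·11}·(+1)^-2·(-1)^-2 = +1.
v=17: a=17^1·(≡14), b=17^1·(≡2) mod 17; (14|17)=-1, (2|17)=+1; (−1)^{1·1·8}·(-1)^1·(+1)^1 = -1.
v=2: v_2(a)=13, v_2(b)=24; units ≡ 1, 5 (mod 8); ε·ε+αω+βω = 0·0+13·1+24·0 ≡ 1  ⇒  (a,b)_2 = -1.
v=3: a=3^3·(≡1), b=3^4·(≡2) mod 3; (1|3)=+1, (2|3)=-1; (−1)^{3·4·1}·(+1)^4·(-1)^3 = -1.
v=13: a=13^0·(≡2), b=13^-1·(≡10) mod 13; (2|13)=-1, (10|13)=+1; (−1)^{0·-1·6}·(-1)^-1·(+1)^0 = -1.
v=7: a=7^7·(≡3), b=7^8·(≡1) mod 7; (3|7)=-1, (1|7)=+1; (−1)^{7·8·3}·(-1)^8·(+1)^7 = +1.
v=19: a=19^2·(≡2), b=19^2·(≡2) mod 19; (2|19)=-1, (2|19)=-1; (−1)^{2·2·9}·(-1)^2·(-1)^2 = +1.
v=∞: -7854 < 0 and 221 > 0  ⇒  (a,b)_∞ = +1.
v=29: a=29^-4·(≡1), b=29^-6·(≡27) mod 29; (1|29)=+1, (27|29)=-1; (−1)^{-4·-6·14}·(+1)^-6·(-1)^-4 = +1.
v=11: a=11^5·(≡9), b=11^8·(≡4) mod 11; (9|11)=+1, (4|11)=+1; (−1)^{5·8·5}·(+1)^8·(+1)^5 = +1.
v=5: a=5^-4·(≡1), b=5^-4·(≡4) mod 5; (1|5)=+1, (4|5)=+1; (−1)^{-4·-4·2}·(+1)^-4·(+1)^-4 = +1.
Ram(-7854, 221) = {2, 3, 13, 17}; no ℚ_2-point on the conic.

[2, 3, 13, 17]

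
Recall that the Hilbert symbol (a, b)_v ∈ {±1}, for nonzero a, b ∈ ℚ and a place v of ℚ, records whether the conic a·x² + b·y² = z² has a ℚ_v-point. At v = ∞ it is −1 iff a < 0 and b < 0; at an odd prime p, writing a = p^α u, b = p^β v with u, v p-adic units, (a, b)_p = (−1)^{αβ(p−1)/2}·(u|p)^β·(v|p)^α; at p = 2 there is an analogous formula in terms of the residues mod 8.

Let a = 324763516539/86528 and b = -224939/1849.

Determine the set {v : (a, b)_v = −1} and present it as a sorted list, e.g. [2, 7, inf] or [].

(a, b) ≡ (81158, -11) mod (ℚ^×)²; places V = {2, 3, 7, 11, 13, 17, 23, 31, 41, 43, ∞}.
(a,b)_11: α=1, u≡8; β=3, v≡7 (mod 11); (8|11)=-1, (7|11)=-1; sign (−1)^1·-1^3·-1^1 = -1.
(a,b)_23: α=2, u≡17; β=0, v≡18 (mod 23); (17|23)=-1, (18|23)=+1; sign (−1)^0·-1^0·+1^2 = +1.
(a,b)_7: α=1, u≡1; β=0, v≡6 (mod 7); (1|7)=+1, (6|7)=-1; sign (−1)^0·+1^0·-1^1 = -1.
(a,b)_2: α=-9, β=0; u≡3, v≡5 (mod 8); ε(u)ε(v)=1·0, αω(v)=-9·1, βω(u)=0·1; sum ≡ 1  ⇒  -1.
(a,b)_17: α=1, u≡7; β=0, v≡3 (mod 17); (7|17)=-1, (3|17)=-1; sign (−1)^0·-1^0·-1^1 = -1.
(a,b)_∞: sgn(81158)=+, sgn(-11)=−, so +1.
(a,b)_3: α=2, u≡2; β=0, v≡1 (mod 3); (2|3)=-1, (1|3)=+1; sign (−1)^0·-1^0·+1^2 = +1.
(a,b)_43: α=0, u≡9; β=-2, v≡37 (mod 43); (9|43)=+1, (37|43)=-1; sign (−1)^0·+1^-2·-1^0 = +1.
(a,b)_31: α=1, u≡2; β=0, v≡20 (mod 31); (2|31)=+1, (20|31)=+1; sign (−1)^0·+1^0·+1^1 = +1.
(a,b)_13: α=-2, u≡4; β=2, v≡7 (mod 13); (4|13)=+1, (7|13)=-1; sign (−1)^0·+1^2·-1^-2 = +1.
(a,b)_41: α=2, u≡22; β=0, v≡7 (mod 41); (22|41)=-1, (7|41)=-1; sign (−1)^0·-1^0·-1^2 = +1.
|Ram(81158, -11)| = 4, even; anisotropic at {2, 7, 11, 17}.

[2, 7, 11, 17]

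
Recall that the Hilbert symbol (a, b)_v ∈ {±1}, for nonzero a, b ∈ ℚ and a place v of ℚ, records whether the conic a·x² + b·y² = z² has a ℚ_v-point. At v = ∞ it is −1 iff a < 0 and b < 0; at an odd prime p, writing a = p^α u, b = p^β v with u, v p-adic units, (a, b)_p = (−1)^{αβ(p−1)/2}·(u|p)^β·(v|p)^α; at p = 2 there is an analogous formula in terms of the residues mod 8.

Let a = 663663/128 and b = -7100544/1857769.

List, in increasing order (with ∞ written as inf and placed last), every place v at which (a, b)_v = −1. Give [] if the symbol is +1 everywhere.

[2, 3]

(a, b) ≡ (7854, -66) mod (ℚ^×)²; places V = {2, 3, 7, 11, 13, 17, 29, 41, 47, ∞}.
(a,b)_7: α=1, u≡4; β=0, v≡1 (mod 7); (4|7)=+1, (1|7)=+1; sign (−1)^0·+1^0·+1^1 = +1.
(a,b)_41: α=0, u≡32; β=2, v≡25 (mod 41); (32|41)=+1, (25|41)=+1; sign (−1)^0·+1^2·+1^0 = +1.
(a,b)_∞: sgn(7854)=+, sgn(-66)=−, so +1.
(a,b)_3: α=1, u≡2; β=1, v≡2 (mod 3); (2|3)=-1, (2|3)=-1; sign (−1)^1·-1^1·-1^1 = -1.
(a,b)_11: α=1, u≡6; β=1, v≡9 (mod 11); (6|11)=-1, (9|11)=+1; sign (−1)^1·-1^1·+1^1 = +1.
(a,b)_2: α=-7, β=7; u≡7, v≡7 (mod 8); ε(u)ε(v)=1·1, αω(v)=-7·0, βω(u)=7·0; sum ≡ 1  ⇒  -1.
(a,b)_17: α=1, u≡14; β=0, v≡15 (mod 17); (14|17)=-1, (15|17)=+1; sign (−1)^0·-1^0·+1^1 = +1.
(a,b)_47: α=0, u≡38; β=-2, v≡32 (mod 47); (38|47)=-1, (32|47)=+1; sign (−1)^0·-1^-2·+1^0 = +1.
(a,b)_29: α=0, u≡24; β=-2, v≡27 (mod 29); (24|29)=+1, (27|29)=-1; sign (−1)^0·+1^-2·-1^0 = +1.
(a,b)_13: α=2, u≡6; β=0, v≡1 (mod 13); (6|13)=-1, (1|13)=+1; sign (−1)^0·-1^0·+1^2 = +1.
|Ram(7854, -66)| = 2, even; anisotropic at {2, 3}.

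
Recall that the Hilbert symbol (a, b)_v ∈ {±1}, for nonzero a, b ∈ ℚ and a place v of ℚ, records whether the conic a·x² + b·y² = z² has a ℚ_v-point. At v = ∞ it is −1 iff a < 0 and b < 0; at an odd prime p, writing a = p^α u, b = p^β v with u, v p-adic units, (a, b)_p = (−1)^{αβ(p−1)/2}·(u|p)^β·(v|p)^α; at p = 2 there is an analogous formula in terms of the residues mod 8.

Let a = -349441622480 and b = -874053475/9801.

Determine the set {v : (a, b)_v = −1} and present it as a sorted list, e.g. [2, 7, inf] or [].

[53, inf]

(a, b) ≡ (-5, -66091) mod (ℚ^×)²; places V = {2, 3, 5, 11, 23, 29, 43, 53, ∞}.
(a,b)_29: α=2, u≡22; β=1, v≡17 (mod 29); (22|29)=+1, (17|29)=-1; sign (−1)^0·+1^1·-1^2 = +1.
(a,b)_5: α=1, u≡4; β=2, v≡1 (mod 5); (4|5)=+1, (1|5)=+1; sign (−1)^0·+1^2·+1^1 = +1.
(a,b)_23: α=0, u≡3; β=2, v≡15 (mod 23); (3|23)=+1, (15|23)=-1; sign (−1)^0·+1^2·-1^0 = +1.
(a,b)_2: α=4, β=0; u≡3, v≡5 (mod 8); ε(u)ε(v)=1·0, αω(v)=4·1, βω(u)=0·1; sum ≡ 0  ⇒  +1.
(a,b)_∞: sgn(-5)=−, sgn(-66091)=−, so -1.
(a,b)_43: α=2, u≡38; β=1, v≡41 (mod 43); (38|43)=+1, (41|43)=+1; sign (−1)^0·+1^1·+1^2 = +1.
(a,b)_3: α=0, u≡1; β=-4, v≡2 (mod 3); (1|3)=+1, (2|3)=-1; sign (−1)^0·+1^-4·-1^0 = +1.
(a,b)_53: α=2, u≡32; β=1, v≡37 (mod 53); (32|53)=-1, (37|53)=+1; sign (−1)^0·-1^1·+1^2 = -1.
(a,b)_11: α=0, u≡6; β=-2, v≡6 (mod 11); (6|11)=-1, (6|11)=-1; sign (−1)^0·-1^-2·-1^0 = +1.
Ram(-5, -66091) = {53, ∞}; no ℚ_53-point on the conic.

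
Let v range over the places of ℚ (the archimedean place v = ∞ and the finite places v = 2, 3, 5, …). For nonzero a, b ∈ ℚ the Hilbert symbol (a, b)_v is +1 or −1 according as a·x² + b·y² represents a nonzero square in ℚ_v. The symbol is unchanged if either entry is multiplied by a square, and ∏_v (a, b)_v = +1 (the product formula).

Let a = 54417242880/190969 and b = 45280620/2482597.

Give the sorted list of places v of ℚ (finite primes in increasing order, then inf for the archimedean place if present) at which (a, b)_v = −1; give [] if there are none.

(a, b) ≡ (1155, 15015) mod (ℚ^×)²; places V = {2, 3, 5, 7, 11, 13, 19, 23, ∞}.
(a,b)_19: α=-2, u≡8; β=-2, v≡9 (mod 19); (8|19)=-1, (9|19)=+1; sign (−1)^0·-1^-2·+1^-2 = +1.
(a,b)_3: α=3, u≡1; β=5, v≡1 (mod 3); (1|3)=+1, (1|3)=+1; sign (−1)^1·+1^5·+1^3 = -1.
(a,b)_5: α=1, u≡4; β=1, v≡2 (mod 5); (4|5)=+1, (2|5)=-1; sign (−1)^0·+1^1·-1^1 = -1.
(a,b)_23: α=-2, u≡14; β=-2, v≡14 (mod 23); (14|23)=-1, (14|23)=-1; sign (−1)^0·-1^-2·-1^-2 = +1.
(a,b)_7: α=1, u≡4; β=1, v≡6 (mod 7); (4|7)=+1, (6|7)=-1; sign (−1)^1·+1^1·-1^1 = +1.
(a,b)_11: α=3, u≡6; β=3, v≡9 (mod 11); (6|11)=-1, (9|11)=+1; sign (−1)^1·-1^3·+1^3 = +1.
(a,b)_∞: sgn(1155)=+, sgn(15015)=+, so +1.
(a,b)_13: α=2, u≡11; β=-1, v≡5 (mod 13); (11|13)=-1, (5|13)=-1; sign (−1)^0·-1^-1·-1^2 = -1.
(a,b)_2: α=8, β=2; u≡3, v≡7 (mod 8); ε(u)ε(v)=1·1, αω(v)=8·0, βω(u)=2·1; sum ≡ 1  ⇒  -1.
Ram(1155, 15015) = {2, 3, 5, 13}; no ℚ_2-point on the conic.

[2, 3, 5, 13]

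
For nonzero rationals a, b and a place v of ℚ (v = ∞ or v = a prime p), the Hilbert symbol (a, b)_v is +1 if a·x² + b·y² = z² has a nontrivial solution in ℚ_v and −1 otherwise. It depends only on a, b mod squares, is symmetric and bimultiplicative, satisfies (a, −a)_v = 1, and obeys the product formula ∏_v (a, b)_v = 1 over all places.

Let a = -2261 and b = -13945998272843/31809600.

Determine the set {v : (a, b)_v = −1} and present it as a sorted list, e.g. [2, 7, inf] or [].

(a, b) ≡ (-2261, -97643) mod (ℚ^×)²; places V = {2, 3, 5, 7, 13, 17, 19, 29, 37, 47, ∞}.
(a,b)_2: α=0, β=-6; u≡3, v≡5 (mod 8); ε(u)ε(v)=1·0, αω(v)=0·1, βω(u)=-6·1; sum ≡ 0  ⇒  +1.
(a,b)_37: α=0, u≡33; β=3, v≡30 (mod 37); (33|37)=+1, (30|37)=+1; sign (−1)^0·+1^3·+1^0 = +1.
(a,b)_5: α=0, u≡4; β=-2, v≡3 (mod 5); (4|5)=+1, (3|5)=-1; sign (−1)^0·+1^-2·-1^0 = +1.
(a,b)_∞: sgn(-2261)=−, sgn(-97643)=−, so -1.
(a,b)_7: α=1, u≡6; β=1, v≡2 (mod 7); (6|7)=-1, (2|7)=+1; sign (−1)^1·-1^1·+1^1 = +1.
(a,b)_13: α=0, u≡1; β=1, v≡12 (mod 13); (1|13)=+1, (12|13)=+1; sign (−1)^0·+1^1·+1^0 = +1.
(a,b)_17: α=1, u≡3; β=2, v≡7 (mod 17); (3|17)=-1, (7|17)=-1; sign (−1)^0·-1^2·-1^1 = -1.
(a,b)_29: α=0, u≡1; β=1, v≡8 (mod 29); (1|29)=+1, (8|29)=-1; sign (−1)^0·+1^1·-1^0 = +1.
(a,b)_47: α=0, u≡42; β=-2, v≡41 (mod 47); (42|47)=+1, (41|47)=-1; sign (−1)^0·+1^-2·-1^0 = +1.
(a,b)_3: α=0, u≡1; β=-2, v≡1 (mod 3); (1|3)=+1, (1|3)=+1; sign (−1)^0·+1^-2·+1^0 = +1.
(a,b)_19: α=1, u≡14; β=2, v≡16 (mod 19); (14|19)=-1, (16|19)=+1; sign (−1)^0·-1^2·+1^1 = +1.
|Ram(-2261, -97643)| = 2, even; anisotropic at {17, ∞}.

[17, inf]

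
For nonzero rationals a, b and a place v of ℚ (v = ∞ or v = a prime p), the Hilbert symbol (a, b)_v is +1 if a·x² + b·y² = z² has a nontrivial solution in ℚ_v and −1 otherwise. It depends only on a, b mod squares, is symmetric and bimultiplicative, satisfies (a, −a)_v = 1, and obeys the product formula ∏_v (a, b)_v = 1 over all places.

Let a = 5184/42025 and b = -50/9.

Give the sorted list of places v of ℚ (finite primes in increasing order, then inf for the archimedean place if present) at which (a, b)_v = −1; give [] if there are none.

Mod squares: a ≡ 1, b ≡ -2. Check v ∈ {∞, 2, 3, 5, 41}.
v=41: a=41^-2·(≡4), b=41^0·(≡40) mod 41; (4|41)=+1, (40|41)=+1; (−1)^{-2·0·20}·(+1)^0·(+1)^-2 = +1.
v=∞: 1 > 0 and -2 < 0  ⇒  (a,b)_∞ = +1.
v=2: v_2(a)=6, v_2(b)=1; units ≡ 1, 7 (mod 8); ε·ε+αω+βω = 0·1+6·0+1·0 ≡ 0  ⇒  (a,b)_2 = +1.
v=5: a=5^-2·(≡4), b=5^2·(≡2) mod 5; (4|5)=+1, (2|5)=-1; (−1)^{-2·2·2}·(+1)^2·(-1)^-2 = +1.
v=3: a=3^4·(≡1), b=3^-2·(≡1) mod 3; (1|3)=+1, (1|3)=+1; (−1)^{4·-2·1}·(+1)^-2·(+1)^4 = +1.
Ram(a, b) = ∅: the form 1·x² + -2·y² − z² is isotropic over every ℚ_v, so by Hasse–Minkowski it is isotropic over ℚ.

[]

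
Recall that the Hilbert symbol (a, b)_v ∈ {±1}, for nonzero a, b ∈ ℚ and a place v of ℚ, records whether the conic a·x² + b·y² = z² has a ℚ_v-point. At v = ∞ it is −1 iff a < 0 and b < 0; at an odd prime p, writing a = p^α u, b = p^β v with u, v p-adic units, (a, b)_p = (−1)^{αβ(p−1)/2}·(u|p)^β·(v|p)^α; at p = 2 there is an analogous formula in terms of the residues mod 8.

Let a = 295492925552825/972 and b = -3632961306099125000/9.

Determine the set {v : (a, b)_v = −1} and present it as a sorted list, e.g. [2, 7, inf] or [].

[11, 17]

(a, b) ≡ (51, -34034) mod (ℚ^×)²; places V = {2, 3, 5, 7, 11, 13, 17, ∞}.
(a,b)_7: α=6, u≡1; β=1, v≡6 (mod 7); (1|7)=+1, (6|7)=-1; sign (−1)^0·+1^1·-1^6 = +1.
(a,b)_2: α=-2, β=3; u≡3, v≡7 (mod 8); ε(u)ε(v)=1·1, αω(v)=-2·0, βω(u)=3·1; sum ≡ 0  ⇒  +1.
(a,b)_17: α=3, u≡3; β=5, v≡8 (mod 17); (3|17)=-1, (8|17)=+1; sign (−1)^0·-1^5·+1^3 = -1.
(a,b)_13: α=2, u≡10; β=3, v≡2 (mod 13); (10|13)=+1, (2|13)=-1; sign (−1)^0·+1^3·-1^2 = +1.
(a,b)_∞: sgn(51)=+, sgn(-34034)=−, so +1.
(a,b)_3: α=-5, u≡2; β=-2, v≡1 (mod 3); (2|3)=-1, (1|3)=+1; sign (−1)^0·-1^-2·+1^-5 = +1.
(a,b)_11: α=2, u≡7; β=3, v≡2 (mod 11); (7|11)=-1, (2|11)=-1; sign (−1)^0·-1^3·-1^2 = -1.
(a,b)_5: α=2, u≡4; β=6, v≡4 (mod 5); (4|5)=+1, (4|5)=+1; sign (−1)^0·+1^6·+1^2 = +1.
|Ram(51, -34034)| = 2, even; anisotropic at {11, 17}.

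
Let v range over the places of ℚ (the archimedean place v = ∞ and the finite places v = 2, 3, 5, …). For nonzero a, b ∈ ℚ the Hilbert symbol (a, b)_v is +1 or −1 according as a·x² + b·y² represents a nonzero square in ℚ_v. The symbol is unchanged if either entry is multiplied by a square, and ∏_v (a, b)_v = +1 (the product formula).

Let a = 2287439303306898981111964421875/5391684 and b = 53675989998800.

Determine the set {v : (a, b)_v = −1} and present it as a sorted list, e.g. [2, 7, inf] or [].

[13, 19, 23, 47]

(a, b) ≡ (106267, 210197) mod (ℚ^×)²; places V = {2, 3, 5, 7, 13, 17, 19, 23, 37, 43, 47, ∞}.
(a,b)_7: α=1, u≡6; β=0, v≡1 (mod 7); (6|7)=-1, (1|7)=+1; sign (−1)^0·-1^0·+1^1 = +1.
(a,b)_19: α=3, u≡5; β=1, v≡5 (mod 19); (5|19)=+1, (5|19)=+1; sign (−1)^1·+1^1·+1^3 = -1.
(a,b)_∞: sgn(106267)=+, sgn(210197)=+, so +1.
(a,b)_2: α=-2, β=4; u≡3, v≡5 (mod 8); ε(u)ε(v)=1·0, αω(v)=-2·1, βω(u)=4·1; sum ≡ 0  ⇒  +1.
(a,b)_23: α=2, u≡20; β=1, v≡16 (mod 23); (20|23)=-1, (16|23)=+1; sign (−1)^0·-1^1·+1^2 = -1.
(a,b)_47: α=3, u≡22; β=2, v≡22 (mod 47); (22|47)=-1, (22|47)=-1; sign (−1)^0·-1^2·-1^3 = -1.
(a,b)_5: α=6, u≡2; β=2, v≡2 (mod 5); (2|5)=-1, (2|5)=-1; sign (−1)^0·-1^2·-1^6 = +1.
(a,b)_37: α=2, u≡12; β=1, v≡24 (mod 37); (12|37)=+1, (24|37)=-1; sign (−1)^0·+1^1·-1^2 = +1.
(a,b)_13: α=4, u≡11; β=1, v≡12 (mod 13); (11|13)=-1, (12|13)=+1; sign (−1)^0·-1^1·+1^4 = -1.
(a,b)_43: α=-2, u≡21; β=0, v≡17 (mod 43); (21|43)=+1, (17|43)=+1; sign (−1)^0·+1^0·+1^-2 = +1.
(a,b)_17: α=5, u≡14; β=2, v≡4 (mod 17); (14|17)=-1, (4|17)=+1; sign (−1)^0·-1^2·+1^5 = +1.
(a,b)_3: α=-6, u≡1; β=0, v≡2 (mod 3); (1|3)=+1, (2|3)=-1; sign (−1)^0·+1^0·-1^-6 = +1.
|Ram(106267, 210197)| = 4, even; anisotropic at {13, 19, 23, 47}.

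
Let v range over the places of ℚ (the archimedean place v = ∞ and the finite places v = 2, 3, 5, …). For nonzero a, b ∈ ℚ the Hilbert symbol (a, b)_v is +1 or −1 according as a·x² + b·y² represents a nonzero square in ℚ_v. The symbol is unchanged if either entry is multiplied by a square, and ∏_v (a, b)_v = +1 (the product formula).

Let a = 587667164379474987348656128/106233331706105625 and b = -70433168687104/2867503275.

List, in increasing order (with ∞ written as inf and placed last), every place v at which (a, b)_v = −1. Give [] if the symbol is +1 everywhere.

[31, 41]

Mod squares: a ≡ 533, b ≡ -589. Check v ∈ {∞, 2, 3, 5, 7, 13, 17, 19, 23, 31, 41}.
v=23: a=23^6·(≡3), b=23^2·(≡18) mod 23; (3|23)=+1, (18|23)=+1; (−1)^{6·2·11}·(+1)^2·(+1)^6 = +1.
v=17: a=17^2·(≡7), b=17^0·(≡10) mod 17; (7|17)=-1, (10|17)=-1; (−1)^{2·0·8}·(-1)^0·(-1)^2 = +1.
v=41: a=41^-1·(≡26), b=41^0·(≡22) mod 41; (26|41)=-1, (22|41)=-1; (−1)^{-1·0·20}·(-1)^0·(-1)^-1 = -1.
v=2: v_2(a)=40, v_2(b)=32; units ≡ 5, 3 (mod 8); ε·ε+αω+βω = 0·1+40·1+32·1 ≡ 0  ⇒  (a,b)_2 = +1.
v=5: a=5^-4·(≡2), b=5^-2·(≡1) mod 5; (2|5)=-1, (1|5)=+1; (−1)^{-4·-2·2}·(-1)^-2·(+1)^-4 = +1.
v=∞: 533 > 0 and -589 < 0  ⇒  (a,b)_∞ = +1.
v=31: a=31^2·(≡12), b=31^1·(≡12) mod 31; (12|31)=-1, (12|31)=-1; (−1)^{2·1·15}·(-1)^1·(-1)^2 = -1.
v=7: a=7^-4·(≡4), b=7^-2·(≡6) mod 7; (4|7)=+1, (6|7)=-1; (−1)^{-4·-2·3}·(+1)^-2·(-1)^-4 = +1.
v=3: a=3^-14·(≡2), b=3^-6·(≡2) mod 3; (2|3)=-1, (2|3)=-1; (−1)^{-14·-6·1}·(-1)^-6·(-1)^-14 = +1.
v=19: a=19^-2·(≡16), b=19^-1·(≡1) mod 19; (16|19)=+1, (1|19)=+1; (−1)^{-2·-1·9}·(+1)^-1·(+1)^-2 = +1.
v=13: a=13^1·(≡7), b=13^-2·(≡10) mod 13; (7|13)=-1, (10|13)=+1; (−1)^{1·-2·6}·(-1)^-2·(+1)^1 = +1.
(533, -589 / ℚ) ramifies at {31, 41}: a division algebra.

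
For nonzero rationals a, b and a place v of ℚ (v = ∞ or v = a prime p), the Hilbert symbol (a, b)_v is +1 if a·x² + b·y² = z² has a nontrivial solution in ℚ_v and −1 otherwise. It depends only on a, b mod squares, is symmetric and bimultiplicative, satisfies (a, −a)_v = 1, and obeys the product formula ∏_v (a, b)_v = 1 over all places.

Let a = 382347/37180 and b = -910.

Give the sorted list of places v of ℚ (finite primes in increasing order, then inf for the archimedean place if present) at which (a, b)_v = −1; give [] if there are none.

[2, 3]

(a, b) ≡ (165, -910) mod (ℚ^×)²; places V = {2, 3, 5, 7, 11, 13, 17, ∞}.
(a,b)_∞: sgn(165)=+, sgn(-910)=−, so +1.
(a,b)_7: α=2, u≡4; β=1, v≡3 (mod 7); (4|7)=+1, (3|7)=-1; sign (−1)^0·+1^1·-1^2 = +1.
(a,b)_11: α=-1, u≡3; β=0, v≡3 (mod 11); (3|11)=+1, (3|11)=+1; sign (−1)^0·+1^0·+1^-1 = +1.
(a,b)_5: α=-1, u≡2; β=1, v≡3 (mod 5); (2|5)=-1, (3|5)=-1; sign (−1)^0·-1^1·-1^-1 = +1.
(a,b)_3: α=3, u≡1; β=0, v≡2 (mod 3); (1|3)=+1, (2|3)=-1; sign (−1)^0·+1^0·-1^3 = -1.
(a,b)_13: α=-2, u≡9; β=1, v≡8 (mod 13); (9|13)=+1, (8|13)=-1; sign (−1)^0·+1^1·-1^-2 = +1.
(a,b)_2: α=-2, β=1; u≡5, v≡1 (mod 8); ε(u)ε(v)=0·0, αω(v)=-2·0, βω(u)=1·1; sum ≡ 1  ⇒  -1.
(a,b)_17: α=2, u≡14; β=0, v≡8 (mod 17); (14|17)=-1, (8|17)=+1; sign (−1)^0·-1^0·+1^2 = +1.
(165, -910 / ℚ) ramifies at {2, 3}: a division algebra.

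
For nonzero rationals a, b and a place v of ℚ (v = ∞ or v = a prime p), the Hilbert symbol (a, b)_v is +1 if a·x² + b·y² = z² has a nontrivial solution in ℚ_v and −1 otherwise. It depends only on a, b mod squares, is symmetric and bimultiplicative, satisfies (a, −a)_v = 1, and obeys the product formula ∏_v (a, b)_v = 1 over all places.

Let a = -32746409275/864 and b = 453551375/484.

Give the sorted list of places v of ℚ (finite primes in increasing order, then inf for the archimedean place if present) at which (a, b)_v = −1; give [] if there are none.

(a, b) ≡ (-114, 95) mod (ℚ^×)²; places V = {2, 3, 5, 11, 19, 23, ∞}.
(a,b)_19: α=5, u≡2; β=3, v≡9 (mod 19); (2|19)=-1, (9|19)=+1; sign (−1)^1·-1^3·+1^5 = +1.
(a,b)_11: α=0, u≡6; β=-2, v≡6 (mod 11); (6|11)=-1, (6|11)=-1; sign (−1)^0·-1^-2·-1^0 = +1.
(a,b)_3: α=-3, u≡1; β=0, v≡2 (mod 3); (1|3)=+1, (2|3)=-1; sign (−1)^0·+1^0·-1^-3 = -1.
(a,b)_∞: sgn(-114)=−, sgn(95)=+, so +1.
(a,b)_2: α=-5, β=-2; u≡7, v≡7 (mod 8); ε(u)ε(v)=1·1, αω(v)=-5·0, βω(u)=-2·0; sum ≡ 1  ⇒  -1.
(a,b)_5: α=2, u≡1; β=3, v≡4 (mod 5); (1|5)=+1, (4|5)=+1; sign (−1)^0·+1^3·+1^2 = +1.
(a,b)_23: α=2, u≡16; β=2, v≡4 (mod 23); (16|23)=+1, (4|23)=+1; sign (−1)^0·+1^2·+1^2 = +1.
(-114, 95 / ℚ) ramifies at {2, 3}: a division algebra.

[2, 3]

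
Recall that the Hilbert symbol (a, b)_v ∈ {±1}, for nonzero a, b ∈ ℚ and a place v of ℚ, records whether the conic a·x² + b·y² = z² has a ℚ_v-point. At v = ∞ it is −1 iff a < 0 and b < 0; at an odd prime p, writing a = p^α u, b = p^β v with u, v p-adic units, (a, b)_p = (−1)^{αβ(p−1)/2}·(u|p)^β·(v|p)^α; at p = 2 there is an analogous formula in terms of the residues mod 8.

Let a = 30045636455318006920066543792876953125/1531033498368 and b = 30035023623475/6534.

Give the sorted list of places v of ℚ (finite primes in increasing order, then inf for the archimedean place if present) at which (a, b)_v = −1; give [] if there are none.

(a, b) ≡ (190095, 114) mod (ℚ^×)²; places V = {2, 3, 5, 11, 13, 19, 23, 29, 41, ∞}.
(a,b)_41: α=-2, u≡13; β=0, v≡33 (mod 41); (13|41)=-1, (33|41)=+1; sign (−1)^0·-1^0·+1^-2 = +1.
(a,b)_2: α=-8, β=-1; u≡7, v≡1 (mod 8); ε(u)ε(v)=1·0, αω(v)=-8·0, βω(u)=-1·0; sum ≡ 0  ⇒  +1.
(a,b)_11: α=-4, u≡4; β=-2, v≡9 (mod 11); (4|11)=+1, (9|11)=+1; sign (−1)^0·+1^-2·+1^-4 = +1.
(a,b)_3: α=-5, u≡2; β=-3, v≡2 (mod 3); (2|3)=-1, (2|3)=-1; sign (−1)^1·-1^-3·-1^-5 = -1.
(a,b)_13: α=4, u≡1; β=2, v≡9 (mod 13); (1|13)=+1, (9|13)=+1; sign (−1)^0·+1^2·+1^4 = +1.
(a,b)_19: α=3, u≡5; β=1, v≡6 (mod 19); (5|19)=+1, (6|19)=+1; sign (−1)^1·+1^1·+1^3 = -1.
(a,b)_23: α=5, u≡12; β=2, v≡20 (mod 23); (12|23)=+1, (20|23)=-1; sign (−1)^0·+1^2·-1^5 = -1.
(a,b)_29: α=11, u≡22; β=4, v≡12 (mod 29); (22|29)=+1, (12|29)=-1; sign (−1)^0·+1^4·-1^11 = -1.
(a,b)_5: α=9, u≡1; β=2, v≡1 (mod 5); (1|5)=+1, (1|5)=+1; sign (−1)^0·+1^2·+1^9 = +1.
(a,b)_∞: sgn(190095)=+, sgn(114)=+, so +1.
|Ram(190095, 114)| = 4, even; anisotropic at {3, 19, 23, 29}.

[3, 19, 23, 29]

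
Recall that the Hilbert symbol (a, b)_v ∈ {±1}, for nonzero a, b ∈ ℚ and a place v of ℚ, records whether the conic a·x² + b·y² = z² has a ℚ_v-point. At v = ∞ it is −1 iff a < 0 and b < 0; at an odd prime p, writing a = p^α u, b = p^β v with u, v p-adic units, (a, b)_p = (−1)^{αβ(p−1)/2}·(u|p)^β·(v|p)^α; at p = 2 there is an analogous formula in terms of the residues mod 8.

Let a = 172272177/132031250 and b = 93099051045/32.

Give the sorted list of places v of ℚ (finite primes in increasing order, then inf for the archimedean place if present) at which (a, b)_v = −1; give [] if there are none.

[2, 13]

Mod squares: a ≡ 434, b ≡ 170980810. Check v ∈ {∞, 2, 3, 5, 7, 11, 13, 19, 29, 31}.
v=∞: 434 > 0 and 170980810 > 0  ⇒  (a,b)_∞ = +1.
v=2: v_2(a)=-1, v_2(b)=-5; units ≡ 1, 5 (mod 8); ε·ε+αω+βω = 0·0+-1·1+-5·0 ≡ 1  ⇒  (a,b)_2 = -1.
v=31: a=31^1·(≡18), b=31^1·(≡11) mod 31; (18|31)=+1, (11|31)=-1; (−1)^{1·1·15}·(+1)^1·(-1)^1 = +1.
v=19: a=19^0·(≡17), b=19^1·(≡9) mod 19; (17|19)=+1, (9|19)=+1; (−1)^{0·1·9}·(+1)^1·(+1)^0 = +1.
v=11: a=11^2·(≡4), b=11^3·(≡6) mod 11; (4|11)=+1, (6|11)=-1; (−1)^{2·3·5}·(+1)^3·(-1)^2 = +1.
v=5: a=5^-8·(≡4), b=5^1·(≡2) mod 5; (4|5)=+1, (2|5)=-1; (−1)^{-8·1·2}·(+1)^1·(-1)^-8 = +1.
v=7: a=7^1·(≡5), b=7^1·(≡1) mod 7; (5|7)=-1, (1|7)=+1; (−1)^{1·1·3}·(-1)^1·(+1)^1 = +1.
v=13: a=13^-2·(≡6), b=13^1·(≡4) mod 13; (6|13)=-1, (4|13)=+1; (−1)^{-2·1·6}·(-1)^1·(+1)^-2 = -1.
v=29: a=29^0·(≡4), b=29^1·(≡4) mod 29; (4|29)=+1, (4|29)=+1; (−1)^{0·1·14}·(+1)^1·(+1)^0 = +1.
v=3: a=3^8·(≡2), b=3^2·(≡1) mod 3; (2|3)=-1, (1|3)=+1; (−1)^{8·2·1}·(-1)^2·(+1)^8 = +1.
|Ram(434, 170980810)| = 2, even; anisotropic at {2, 13}.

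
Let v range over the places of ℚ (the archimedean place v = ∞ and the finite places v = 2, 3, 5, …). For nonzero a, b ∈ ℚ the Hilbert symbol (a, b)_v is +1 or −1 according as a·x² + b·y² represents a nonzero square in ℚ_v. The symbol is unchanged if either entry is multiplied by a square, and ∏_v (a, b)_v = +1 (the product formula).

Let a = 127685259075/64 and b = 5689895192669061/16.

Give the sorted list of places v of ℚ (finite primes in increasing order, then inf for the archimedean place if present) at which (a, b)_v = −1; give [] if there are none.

Mod squares: a ≡ 3, b ≡ 341. Check v ∈ {∞, 2, 3, 5, 11, 31}.
v=11: a=11^6·(≡4), b=11^9·(≡9) mod 11; (4|11)=+1, (9|11)=+1; (−1)^{6·9·5}·(+1)^9·(+1)^6 = +1.
v=∞: 3 > 0 and 341 > 0  ⇒  (a,b)_∞ = +1.
v=31: a=31^2·(≡26), b=31^3·(≡6) mod 31; (26|31)=-1, (6|31)=-1; (−1)^{2·3·15}·(-1)^3·(-1)^2 = -1.
v=3: a=3^1·(≡1), b=3^4·(≡2) mod 3; (1|3)=+1, (2|3)=-1; (−1)^{1·4·1}·(+1)^4·(-1)^1 = -1.
v=2: v_2(a)=-6, v_2(b)=-4; units ≡ 3, 5 (mod 8); ε·ε+αω+βω = 1·0+-6·1+-4·1 ≡ 0  ⇒  (a,b)_2 = +1.
v=5: a=5^2·(≡2), b=5^0·(≡1) mod 5; (2|5)=-1, (1|5)=+1; (−1)^{2·0·2}·(-1)^0·(+1)^2 = +1.
(3, 341 / ℚ) ramifies at {3, 31}: a division algebra.

[3, 31]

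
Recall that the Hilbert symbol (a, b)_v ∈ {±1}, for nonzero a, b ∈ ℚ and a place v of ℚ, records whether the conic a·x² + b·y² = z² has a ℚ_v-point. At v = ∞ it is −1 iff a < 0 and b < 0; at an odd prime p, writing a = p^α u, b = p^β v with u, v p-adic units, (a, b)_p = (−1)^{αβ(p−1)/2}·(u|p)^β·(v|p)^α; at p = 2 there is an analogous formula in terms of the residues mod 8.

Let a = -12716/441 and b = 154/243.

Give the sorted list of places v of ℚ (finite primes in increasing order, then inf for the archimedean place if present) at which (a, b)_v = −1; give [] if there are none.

[2, 7]

Mod squares: a ≡ -11, b ≡ 462. Check v ∈ {∞, 2, 3, 7, 11, 17}.
v=11: a=11^1·(≡10), b=11^1·(≡3) mod 11; (10|11)=-1, (3|11)=+1; (−1)^{1·1·5}·(-1)^1·(+1)^1 = +1.
v=∞: -11 < 0 and 462 > 0  ⇒  (a,b)_∞ = +1.
v=17: a=17^2·(≡10), b=17^0·(≡7) mod 17; (10|17)=-1, (7|17)=-1; (−1)^{2·0·8}·(-1)^0·(-1)^2 = +1.
v=2: v_2(a)=2, v_2(b)=1; units ≡ 5, 7 (mod 8); ε·ε+αω+βω = 0·1+2·0+1·1 ≡ 1  ⇒  (a,b)_2 = -1.
v=3: a=3^-2·(≡1), b=3^-5·(≡1) mod 3; (1|3)=+1, (1|3)=+1; (−1)^{-2·-5·1}·(+1)^-5·(+1)^-2 = +1.
v=7: a=7^-2·(≡5), b=7^1·(≡3) mod 7; (5|7)=-1, (3|7)=-1; (−1)^{-2·1·3}·(-1)^1·(-1)^-2 = -1.
(-11, 462 / ℚ) ramifies at {2, 7}: a division algebra.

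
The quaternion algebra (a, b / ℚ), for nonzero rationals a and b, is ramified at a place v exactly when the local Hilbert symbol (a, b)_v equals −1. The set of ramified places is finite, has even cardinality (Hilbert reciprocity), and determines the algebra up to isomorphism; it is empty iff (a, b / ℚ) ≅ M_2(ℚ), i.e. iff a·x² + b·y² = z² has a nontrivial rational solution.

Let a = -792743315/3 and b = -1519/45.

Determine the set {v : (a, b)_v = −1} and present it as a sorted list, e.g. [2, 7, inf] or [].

[7, inf]

Mod squares: a ≡ -50505, b ≡ -155. Check v ∈ {∞, 2, 3, 5, 7, 13, 31, 37}.
v=13: a=13^1·(≡5), b=13^0·(≡9) mod 13; (5|13)=-1, (9|13)=+1; (−1)^{1·0·6}·(-1)^0·(+1)^1 = +1.
v=37: a=37^1·(≡7), b=37^0·(≡9) mod 37; (7|37)=+1, (9|37)=+1; (−1)^{1·0·18}·(+1)^0·(+1)^1 = +1.
v=7: a=7^3·(≡2), b=7^2·(≡6) mod 7; (2|7)=+1, (6|7)=-1; (−1)^{3·2·3}·(+1)^2·(-1)^3 = -1.
v=3: a=3^-1·(≡1), b=3^-2·(≡1) mod 3; (1|3)=+1, (1|3)=+1; (−1)^{-1·-2·1}·(+1)^-2·(+1)^-1 = +1.
v=5: a=5^1·(≡4), b=5^-1·(≡4) mod 5; (4|5)=+1, (4|5)=+1; (−1)^{1·-1·2}·(+1)^-1·(+1)^1 = +1.
v=31: a=31^2·(≡19), b=31^1·(≡12) mod 31; (19|31)=+1, (12|31)=-1; (−1)^{2·1·15}·(+1)^1·(-1)^2 = +1.
v=∞: -50505 < 0 and -155 < 0  ⇒  (a,b)_∞ = -1.
v=2: v_2(a)=0, v_2(b)=0; units ≡ 7, 5 (mod 8); ε·ε+αω+βω = 1·0+0·1+0·0 ≡ 0  ⇒  (a,b)_2 = +1.
Ram(-50505, -155) = {7, ∞}; no ℚ_7-point on the conic.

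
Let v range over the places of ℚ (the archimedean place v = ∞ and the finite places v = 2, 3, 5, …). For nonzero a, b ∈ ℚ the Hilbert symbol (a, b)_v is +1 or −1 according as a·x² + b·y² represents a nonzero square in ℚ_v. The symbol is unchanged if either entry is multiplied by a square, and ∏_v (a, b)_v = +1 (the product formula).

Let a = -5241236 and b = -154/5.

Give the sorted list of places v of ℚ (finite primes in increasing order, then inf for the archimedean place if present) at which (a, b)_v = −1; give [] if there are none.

[7, 11, 17, inf]

Mod squares: a ≡ -221, b ≡ -770. Check v ∈ {∞, 2, 5, 7, 11, 13, 17}.
v=7: a=7^2·(≡3), b=7^1·(≡4) mod 7; (3|7)=-1, (4|7)=+1; (−1)^{2·1·3}·(-1)^1·(+1)^2 = -1.
v=2: v_2(a)=2, v_2(b)=1; units ≡ 3, 7 (mod 8); ε·ε+αω+βω = 1·1+2·0+1·1 ≡ 0  ⇒  (a,b)_2 = +1.
v=11: a=11^2·(≡2), b=11^1·(≡6) mod 11; (2|11)=-1, (6|11)=-1; (−1)^{2·1·5}·(-1)^1·(-1)^2 = -1.
v=5: a=5^0·(≡4), b=5^-1·(≡1) mod 5; (4|5)=+1, (1|5)=+1; (−1)^{0·-1·2}·(+1)^-1·(+1)^0 = +1.
v=17: a=17^1·(≡4), b=17^0·(≡10) mod 17; (4|17)=+1, (10|17)=-1; (−1)^{1·0·8}·(+1)^0·(-1)^1 = -1.
v=13: a=13^1·(≡10), b=13^0·(≡3) mod 13; (10|13)=+1, (3|13)=+1; (−1)^{1·0·6}·(+1)^0·(+1)^1 = +1.
v=∞: -221 < 0 and -770 < 0  ⇒  (a,b)_∞ = -1.
|Ram(-221, -770)| = 4, even; anisotropic at {7, 11, 17, ∞}.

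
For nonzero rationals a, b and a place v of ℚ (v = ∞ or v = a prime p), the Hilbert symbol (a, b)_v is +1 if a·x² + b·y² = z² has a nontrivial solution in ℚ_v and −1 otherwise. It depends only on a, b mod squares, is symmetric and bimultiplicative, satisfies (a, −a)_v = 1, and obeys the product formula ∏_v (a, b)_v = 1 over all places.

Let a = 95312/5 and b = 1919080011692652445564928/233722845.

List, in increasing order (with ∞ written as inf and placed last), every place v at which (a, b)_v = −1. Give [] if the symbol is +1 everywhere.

Mod squares: a ≡ 29785, b ≡ 1168090. Check v ∈ {∞, 2, 3, 5, 7, 11, 13, 23, 37, 41, 43, 53}.
v=41: a=41^0·(≡22), b=41^1·(≡33) mod 41; (22|41)=-1, (33|41)=+1; (−1)^{0·1·20}·(-1)^1·(+1)^0 = -1.
v=43: a=43^0·(≡22), b=43^-2·(≡9) mod 43; (22|43)=-1, (9|43)=+1; (−1)^{0·-2·21}·(-1)^-2·(+1)^0 = +1.
v=7: a=7^1·(≡3), b=7^1·(≡2) mod 7; (3|7)=-1, (2|7)=+1; (−1)^{1·1·3}·(-1)^1·(+1)^1 = +1.
v=3: a=3^0·(≡1), b=3^-2·(≡1) mod 3; (1|3)=+1, (1|3)=+1; (−1)^{0·-2·1}·(+1)^-2·(+1)^0 = +1.
v=5: a=5^-1·(≡2), b=5^-1·(≡2) mod 5; (2|5)=-1, (2|5)=-1; (−1)^{-1·-1·2}·(-1)^-1·(-1)^-1 = +1.
v=37: a=37^1·(≡12), b=37^3·(≡36) mod 37; (12|37)=+1, (36|37)=+1; (−1)^{1·3·18}·(+1)^3·(+1)^1 = +1.
v=2: v_2(a)=4, v_2(b)=21; units ≡ 1, 5 (mod 8); ε·ε+αω+βω = 0·0+4·1+21·0 ≡ 0  ⇒  (a,b)_2 = +1.
v=13: a=13^0·(≡7), b=13^2·(≡10) mod 13; (7|13)=-1, (10|13)=+1; (−1)^{0·2·6}·(-1)^2·(+1)^0 = +1.
v=53: a=53^0·(≡46), b=53^-2·(≡22) mod 53; (46|53)=+1, (22|53)=-1; (−1)^{0·-2·26}·(+1)^-2·(-1)^0 = +1.
v=23: a=23^1·(≡10), b=23^4·(≡1) mod 23; (10|23)=-1, (1|23)=+1; (−1)^{1·4·11}·(-1)^4·(+1)^1 = +1.
v=∞: 29785 > 0 and 1168090 > 0  ⇒  (a,b)_∞ = +1.
v=11: a=11^0·(≡6), b=11^3·(≡7) mod 11; (6|11)=-1, (7|11)=-1; (−1)^{0·3·5}·(-1)^3·(-1)^0 = -1.
(29785, 1168090 / ℚ) ramifies at {11, 41}: a division algebra.

[11, 41]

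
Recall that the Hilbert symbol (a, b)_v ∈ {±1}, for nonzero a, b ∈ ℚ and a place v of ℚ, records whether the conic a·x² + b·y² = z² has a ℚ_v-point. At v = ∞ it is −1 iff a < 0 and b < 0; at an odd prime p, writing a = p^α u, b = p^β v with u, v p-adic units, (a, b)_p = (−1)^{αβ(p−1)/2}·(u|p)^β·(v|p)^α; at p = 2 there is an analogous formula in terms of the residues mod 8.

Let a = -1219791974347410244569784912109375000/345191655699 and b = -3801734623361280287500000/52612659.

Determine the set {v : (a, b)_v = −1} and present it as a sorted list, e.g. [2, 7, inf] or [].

(a, b) ≡ (-848200210, -506) mod (ℚ^×)²; places V = {2, 3, 5, 7, 11, 13, 17, 23, 37, 41, ∞}.
(a,b)_∞: sgn(-848200210)=−, sgn(-506)=−, so -1.
(a,b)_37: α=3, u≡5; β=2, v≡10 (mod 37); (5|37)=-1, (10|37)=+1; sign (−1)^0·-1^2·+1^3 = +1.
(a,b)_11: α=-1, u≡8; β=-1, v≡4 (mod 11); (8|11)=-1, (4|11)=+1; sign (−1)^1·-1^-1·+1^-1 = +1.
(a,b)_17: α=3, u≡11; β=2, v≡9 (mod 17); (11|17)=-1, (9|17)=+1; sign (−1)^0·-1^2·+1^3 = +1.
(a,b)_23: α=1, u≡17; β=1, v≡6 (mod 23); (17|23)=-1, (6|23)=+1; sign (−1)^1·-1^1·+1^1 = +1.
(a,b)_41: α=3, u≡28; β=2, v≡3 (mod 41); (28|41)=-1, (3|41)=-1; sign (−1)^0·-1^2·-1^3 = -1.
(a,b)_2: α=3, β=5; u≡7, v≡3 (mod 8); ε(u)ε(v)=1·1, αω(v)=3·1, βω(u)=5·0; sum ≡ 0  ⇒  +1.
(a,b)_5: α=15, u≡2; β=8, v≡1 (mod 5); (2|5)=-1, (1|5)=+1; sign (−1)^0·-1^8·+1^15 = +1.
(a,b)_3: α=-22, u≡2; β=-14, v≡1 (mod 3); (2|3)=-1, (1|3)=+1; sign (−1)^0·-1^-14·+1^-22 = +1.
(a,b)_7: α=8, u≡6; β=6, v≡3 (mod 7); (6|7)=-1, (3|7)=-1; sign (−1)^0·-1^6·-1^8 = +1.
(a,b)_13: α=3, u≡5; β=2, v≡9 (mod 13); (5|13)=-1, (9|13)=+1; sign (−1)^0·-1^2·+1^3 = +1.
|Ram(-848200210, -506)| = 2, even; anisotropic at {41, ∞}.

[41, inf]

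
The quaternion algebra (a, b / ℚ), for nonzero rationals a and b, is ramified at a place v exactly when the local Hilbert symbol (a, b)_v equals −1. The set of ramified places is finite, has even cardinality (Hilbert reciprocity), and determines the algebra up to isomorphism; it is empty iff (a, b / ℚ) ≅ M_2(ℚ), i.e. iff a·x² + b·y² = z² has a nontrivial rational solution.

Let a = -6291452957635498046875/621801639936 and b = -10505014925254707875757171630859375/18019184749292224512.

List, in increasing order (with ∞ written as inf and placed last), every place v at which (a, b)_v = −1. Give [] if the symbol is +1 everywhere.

(a, b) ≡ (-19, -4485) mod (ℚ^×)²; places V = {2, 3, 5, 7, 11, 13, 17, 19, 23, 37, 41, ∞}.
(a,b)_37: α=-4, u≡20; β=-6, v≡32 (mod 37); (20|37)=-1, (32|37)=-1; sign (−1)^0·-1^-6·-1^-4 = +1.
(a,b)_2: α=-12, β=-16; u≡5, v≡3 (mod 8); ε(u)ε(v)=0·1, αω(v)=-12·1, βω(u)=-16·1; sum ≡ 0  ⇒  +1.
(a,b)_13: α=2, u≡6; β=3, v≡5 (mod 13); (6|13)=-1, (5|13)=-1; sign (−1)^0·-1^3·-1^2 = -1.
(a,b)_5: α=14, u≡1; β=15, v≡2 (mod 5); (1|5)=+1, (2|5)=-1; sign (−1)^0·+1^15·-1^14 = +1.
(a,b)_11: α=0, u≡9; β=2, v≡4 (mod 11); (9|11)=+1, (4|11)=+1; sign (−1)^0·+1^2·+1^0 = +1.
(a,b)_7: α=0, u≡2; β=-2, v≡1 (mod 7); (2|7)=+1, (1|7)=+1; sign (−1)^0·+1^-2·+1^0 = +1.
(a,b)_∞: sgn(-19)=−, sgn(-4485)=−, so -1.
(a,b)_3: α=-4, u≡2; β=-7, v≡2 (mod 3); (2|3)=-1, (2|3)=-1; sign (−1)^0·-1^-7·-1^-4 = -1.
(a,b)_19: α=3, u≡15; β=4, v≡3 (mod 19); (15|19)=-1, (3|19)=-1; sign (−1)^0·-1^4·-1^3 = -1.
(a,b)_23: α=2, u≡3; β=3, v≡9 (mod 23); (3|23)=+1, (9|23)=+1; sign (−1)^0·+1^3·+1^2 = +1.
(a,b)_17: α=0, u≡13; β=2, v≡7 (mod 17); (13|17)=+1, (7|17)=-1; sign (−1)^0·+1^2·-1^0 = +1.
(a,b)_41: α=2, u≡22; β=4, v≡31 (mod 41); (22|41)=-1, (31|41)=+1; sign (−1)^0·-1^4·+1^2 = +1.
Ram(-19, -4485) = {3, 13, 19, ∞}; no ℚ_3-point on the conic.

[3, 13, 19, inf]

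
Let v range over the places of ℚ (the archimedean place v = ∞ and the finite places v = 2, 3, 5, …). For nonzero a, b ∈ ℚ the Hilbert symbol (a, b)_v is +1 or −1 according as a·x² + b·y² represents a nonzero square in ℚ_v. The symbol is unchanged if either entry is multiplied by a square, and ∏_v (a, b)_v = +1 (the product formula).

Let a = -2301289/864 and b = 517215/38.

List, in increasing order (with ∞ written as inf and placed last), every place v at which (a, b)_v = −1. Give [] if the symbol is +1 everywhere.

(a, b) ≡ (-6, 23370) mod (ℚ^×)²; places V = {2, 3, 5, 19, 29, 37, 41, ∞}.
(a,b)_37: α=2, u≡13; β=0, v≡29 (mod 37); (13|37)=-1, (29|37)=-1; sign (−1)^0·-1^0·-1^2 = +1.
(a,b)_2: α=-5, β=-1; u≡5, v≡5 (mod 8); ε(u)ε(v)=0·0, αω(v)=-5·1, βω(u)=-1·1; sum ≡ 0  ⇒  +1.
(a,b)_29: α=0, u≡28; β=2, v≡20 (mod 29); (28|29)=+1, (20|29)=+1; sign (−1)^0·+1^2·+1^0 = +1.
(a,b)_19: α=0, u≡18; β=-1, v≡8 (mod 19); (18|19)=-1, (8|19)=-1; sign (−1)^0·-1^-1·-1^0 = -1.
(a,b)_5: α=0, u≡4; β=1, v≡1 (mod 5); (4|5)=+1, (1|5)=+1; sign (−1)^0·+1^1·+1^0 = +1.
(a,b)_3: α=-3, u≡1; β=1, v≡2 (mod 3); (1|3)=+1, (2|3)=-1; sign (−1)^1·+1^1·-1^-3 = +1.
(a,b)_∞: sgn(-6)=−, sgn(23370)=+, so +1.
(a,b)_41: α=2, u≡22; β=1, v≡18 (mod 41); (22|41)=-1, (18|41)=+1; sign (−1)^0·-1^1·+1^2 = -1.
|Ram(-6, 23370)| = 2, even; anisotropic at {19, 41}.

[19, 41]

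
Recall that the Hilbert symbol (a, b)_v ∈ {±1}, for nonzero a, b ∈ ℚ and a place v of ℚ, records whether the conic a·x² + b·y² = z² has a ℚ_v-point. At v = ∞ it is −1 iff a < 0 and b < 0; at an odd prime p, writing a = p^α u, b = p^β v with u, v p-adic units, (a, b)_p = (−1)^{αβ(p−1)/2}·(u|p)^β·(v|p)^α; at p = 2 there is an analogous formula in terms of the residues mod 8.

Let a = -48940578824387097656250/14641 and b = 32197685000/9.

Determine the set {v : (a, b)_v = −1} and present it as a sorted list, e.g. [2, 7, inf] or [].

[2, 13]

Mod squares: a ≡ -76570, b ≡ 15314. Check v ∈ {∞, 2, 3, 5, 11, 13, 19, 29, 31}.
v=31: a=31^1·(≡28), b=31^1·(≡27) mod 31; (28|31)=+1, (27|31)=-1; (−1)^{1·1·15}·(+1)^1·(-1)^1 = +1.
v=2: v_2(a)=1, v_2(b)=3; units ≡ 3, 1 (mod 8); ε·ε+αω+βω = 1·0+1·0+3·1 ≡ 1  ⇒  (a,b)_2 = -1.
v=19: a=19^1·(≡6), b=19^1·(≡13) mod 19; (6|19)=+1, (13|19)=-1; (−1)^{1·1·9}·(+1)^1·(-1)^1 = +1.
v=11: a=11^-4·(≡9), b=11^0·(≡7) mod 11; (9|11)=+1, (7|11)=-1; (−1)^{-4·0·5}·(+1)^0·(-1)^-4 = +1.
v=13: a=13^5·(≡10), b=13^1·(≡6) mod 13; (10|13)=+1, (6|13)=-1; (−1)^{5·1·6}·(+1)^1·(-1)^5 = -1.
v=5: a=5^9·(≡1), b=5^4·(≡4) mod 5; (1|5)=+1, (4|5)=+1; (−1)^{9·4·2}·(+1)^4·(+1)^9 = +1.
v=∞: -76570 < 0 and 15314 > 0  ⇒  (a,b)_∞ = +1.
v=29: a=29^4·(≡19), b=29^2·(≡11) mod 29; (19|29)=-1, (11|29)=-1; (−1)^{4·2·14}·(-1)^2·(-1)^4 = +1.
v=3: a=3^4·(≡2), b=3^-2·(≡2) mod 3; (2|3)=-1, (2|3)=-1; (−1)^{4·-2·1}·(-1)^-2·(-1)^4 = +1.
(-76570, 15314 / ℚ) ramifies at {2, 13}: a division algebra.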